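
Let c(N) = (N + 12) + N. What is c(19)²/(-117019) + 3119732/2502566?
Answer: 16309613814/13311262307 ≈ 1.2252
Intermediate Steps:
c(N) = 12 + 2*N (c(N) = (12 + N) + N = 12 + 2*N)
c(19)²/(-117019) + 3119732/2502566 = (12 + 2*19)²/(-117019) + 3119732/2502566 = (12 + 38)²*(-1/117019) + 3119732*(1/2502566) = 50²*(-1/117019) + 141806/113753 = 2500*(-1/117019) + 141806/113753 = -2500/117019 + 141806/113753 = 16309613814/13311262307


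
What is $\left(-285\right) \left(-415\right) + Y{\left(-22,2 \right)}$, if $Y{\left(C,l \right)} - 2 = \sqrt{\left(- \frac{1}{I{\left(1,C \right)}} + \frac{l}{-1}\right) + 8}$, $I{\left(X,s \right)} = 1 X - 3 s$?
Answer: $118277 + \frac{\sqrt{26867}}{67} \approx 1.1828 \cdot 10^{5}$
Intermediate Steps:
$I{\left(X,s \right)} = X - 3 s$
$Y{\left(C,l \right)} = 2 + \sqrt{8 - l - \frac{1}{1 - 3 C}}$ ($Y{\left(C,l \right)} = 2 + \sqrt{\left(- \frac{1}{1 - 3 C} + \frac{l}{-1}\right) + 8} = 2 + \sqrt{\left(- \frac{1}{1 - 3 C} + l \left(-1\right)\right) + 8} = 2 + \sqrt{\left(- \frac{1}{1 - 3 C} - l\right) + 8} = 2 + \sqrt{\left(- l - \frac{1}{1 - 3 C}\right) + 8} = 2 + \sqrt{8 - l - \frac{1}{1 - 3 C}}$)
$\left(-285\right) \left(-415\right) + Y{\left(-22,2 \right)} = \left(-285\right) \left(-415\right) + \left(2 + \sqrt{\frac{-1 + \left(1 - -66\right) \left(8 - 2\right)}{1 - -66}}\right) = 118275 + \left(2 + \sqrt{\frac{-1 + \left(1 + 66\right) \left(8 - 2\right)}{1 + 66}}\right) = 118275 + \left(2 + \sqrt{\frac{-1 + 67 \cdot 6}{67}}\right) = 118275 + \left(2 + \sqrt{\frac{-1 + 402}{67}}\right) = 118275 + \left(2 + \sqrt{\frac{1}{67} \cdot 401}\right) = 118275 + \left(2 + \sqrt{\frac{401}{67}}\right) = 118275 + \left(2 + \frac{\sqrt{26867}}{67}\right) = 118277 + \frac{\sqrt{26867}}{67}$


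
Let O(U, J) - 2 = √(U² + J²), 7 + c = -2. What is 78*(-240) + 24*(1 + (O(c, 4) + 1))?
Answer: -18624 + 24*√97 ≈ -18388.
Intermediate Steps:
c = -9 (c = -7 - 2 = -9)
O(U, J) = 2 + √(J² + U²) (O(U, J) = 2 + √(U² + J²) = 2 + √(J² + U²))
78*(-240) + 24*(1 + (O(c, 4) + 1)) = 78*(-240) + 24*(1 + ((2 + √(4² + (-9)²)) + 1)) = -18720 + 24*(1 + ((2 + √(16 + 81)) + 1)) = -18720 + 24*(1 + ((2 + √97) + 1)) = -18720 + 24*(1 + (3 + √97)) = -18720 + 24*(4 + √97) = -18720 + (96 + 24*√97) = -18624 + 24*√97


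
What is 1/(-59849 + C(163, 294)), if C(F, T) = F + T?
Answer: -1/59392 ≈ -1.6837e-5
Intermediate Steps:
1/(-59849 + C(163, 294)) = 1/(-59849 + (163 + 294)) = 1/(-59849 + 457) = 1/(-59392) = -1/59392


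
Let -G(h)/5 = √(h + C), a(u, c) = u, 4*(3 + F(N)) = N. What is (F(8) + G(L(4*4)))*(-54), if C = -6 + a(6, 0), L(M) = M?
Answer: 1134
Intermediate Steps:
F(N) = -3 + N/4
C = 0 (C = -6 + 6 = 0)
G(h) = -5*√h (G(h) = -5*√(h + 0) = -5*√h)
(F(8) + G(L(4*4)))*(-54) = ((-3 + (¼)*8) - 5*√(4*4))*(-54) = ((-3 + 2) - 5*√16)*(-54) = (-1 - 5*4)*(-54) = (-1 - 20)*(-54) = -21*(-54) = 1134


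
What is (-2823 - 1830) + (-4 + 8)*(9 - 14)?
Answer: -4673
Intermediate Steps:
(-2823 - 1830) + (-4 + 8)*(9 - 14) = -4653 + 4*(-5) = -4653 - 20 = -4673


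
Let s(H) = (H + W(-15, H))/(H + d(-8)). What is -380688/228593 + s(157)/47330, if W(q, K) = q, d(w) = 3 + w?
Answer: -1369348960937/822267308440 ≈ -1.6653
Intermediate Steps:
s(H) = (-15 + H)/(-5 + H) (s(H) = (H - 15)/(H + (3 - 8)) = (-15 + H)/(H - 5) = (-15 + H)/(-5 + H))
-380688/228593 + s(157)/47330 = -380688/228593 + ((-15 + 157)/(-5 + 157))/47330 = -380688*1/228593 + (142/152)*(1/47330) = -380688/228593 + ((1/152)*142)*(1/47330) = -380688/228593 + (71/76)*(1/47330) = -380688/228593 + 71/3597080 = -1369348960937/822267308440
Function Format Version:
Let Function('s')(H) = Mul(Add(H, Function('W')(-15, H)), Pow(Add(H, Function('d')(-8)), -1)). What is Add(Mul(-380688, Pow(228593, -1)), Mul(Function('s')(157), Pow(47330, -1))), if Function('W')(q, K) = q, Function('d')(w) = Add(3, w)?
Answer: Rational(-1369348960937, 822267308440) ≈ -1.6653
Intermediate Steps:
Function('s')(H) = Mul(Pow(Add(-5, H), -1), Add(-15, H)) (Function('s')(H) = Mul(Add(H, -15), Pow(Add(H, Add(3, -8)), -1)) = Mul(Add(-15, H), Pow(Add(H, -5), -1)) = Mul(Add(-15, H), Pow(Add(-5, H), -1)) = Mul(Pow(Add(-5, H), -1), Add(-15, H)))
Add(Mul(-380688, Pow(228593, -1)), Mul(Function('s')(157), Pow(47330, -1))) = Add(Mul(-380688, Pow(228593, -1)), Mul(Mul(Pow(Add(-5, 157), -1), Add(-15, 157)), Pow(47330, -1))) = Add(Mul(-380688, Rational(1, 228593)), Mul(Mul(Pow(152, -1), 142), Rational(1, 47330))) = Add(Rational(-380688, 228593), Mul(Mul(Rational(1, 152), 142), Rational(1, 47330))) = Add(Rational(-380688, 228593), Mul(Rational(71, 76), Rational(1, 47330))) = Add(Rational(-380688, 228593), Rational(71, 3597080)) = Rational(-1369348960937, 822267308440)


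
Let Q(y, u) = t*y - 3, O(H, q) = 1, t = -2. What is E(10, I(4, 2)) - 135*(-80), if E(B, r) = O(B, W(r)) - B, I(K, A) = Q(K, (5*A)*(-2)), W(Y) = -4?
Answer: 10791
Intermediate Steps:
Q(y, u) = -3 - 2*y (Q(y, u) = -2*y - 3 = -3 - 2*y)
I(K, A) = -3 - 2*K
E(B, r) = 1 - B
E(10, I(4, 2)) - 135*(-80) = (1 - 1*10) - 135*(-80) = (1 - 10) + 10800 = -9 + 10800 = 10791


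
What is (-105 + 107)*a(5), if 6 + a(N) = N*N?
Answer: 38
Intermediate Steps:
a(N) = -6 + N² (a(N) = -6 + N*N = -6 + N²)
(-105 + 107)*a(5) = (-105 + 107)*(-6 + 5²) = 2*(-6 + 25) = 2*19 = 38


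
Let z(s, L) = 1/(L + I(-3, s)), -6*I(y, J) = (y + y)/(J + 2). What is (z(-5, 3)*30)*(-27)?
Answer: -1215/4 ≈ -303.75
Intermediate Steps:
I(y, J) = -y/(3*(2 + J)) (I(y, J) = -(y + y)/(6*(J + 2)) = -2*y/(6*(2 + J)) = -y/(3*(2 + J)))
z(s, L) = 1/(L + 3/(6 + 3*s)) (z(s, L) = 1/(L - 1*(-3)/(6 + 3*s)) = 1/(L + 3/(6 + 3*s)))
(z(-5, 3)*30)*(-27) = (((2 - 5)/(1 + 3*(2 - 5)))*30)*(-27) = ((-3/(1 + 3*(-3)))*30)*(-27) = ((-3/(1 - 9))*30)*(-27) = ((-3/(-8))*30)*(-27) = (-⅛*(-3)*30)*(-27) = ((3/8)*30)*(-27) = (45/4)*(-27) = -1215/4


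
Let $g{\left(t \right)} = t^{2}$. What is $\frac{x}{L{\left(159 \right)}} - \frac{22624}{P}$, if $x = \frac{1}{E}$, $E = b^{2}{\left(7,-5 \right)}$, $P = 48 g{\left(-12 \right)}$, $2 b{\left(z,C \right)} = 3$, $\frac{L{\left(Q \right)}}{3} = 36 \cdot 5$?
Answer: $- \frac{31807}{9720} \approx -3.2723$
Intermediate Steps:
$L{\left(Q \right)} = 540$ ($L{\left(Q \right)} = 3 \cdot 36 \cdot 5 = 3 \cdot 180 = 540$)
$b{\left(z,C \right)} = \frac{3}{2}$ ($b{\left(z,C \right)} = \frac{1}{2} \cdot 3 = \frac{3}{2}$)
$P = 6912$ ($P = 48 \left(-12\right)^{2} = 48 \cdot 144 = 6912$)
$E = \frac{9}{4}$ ($E = \left(\frac{3}{2}\right)^{2} = \frac{9}{4} \approx 2.25$)
$x = \frac{4}{9}$ ($x = \frac{1}{\frac{9}{4}} = \frac{4}{9} \approx 0.44444$)
$\frac{x}{L{\left(159 \right)}} - \frac{22624}{P} = \frac{4}{9 \cdot 540} - \frac{22624}{6912} = \frac{4}{9} \cdot \frac{1}{540} - \frac{707}{216} = \frac{1}{1215} - \frac{707}{216} = - \frac{31807}{9720}$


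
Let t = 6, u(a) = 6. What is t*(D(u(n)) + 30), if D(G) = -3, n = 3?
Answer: 162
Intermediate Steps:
t*(D(u(n)) + 30) = 6*(-3 + 30) = 6*27 = 162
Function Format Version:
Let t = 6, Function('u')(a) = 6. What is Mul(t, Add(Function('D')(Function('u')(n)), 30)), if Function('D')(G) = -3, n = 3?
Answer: 162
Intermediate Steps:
Mul(t, Add(Function('D')(Function('u')(n)), 30)) = Mul(6, Add(-3, 30)) = Mul(6, 27) = 162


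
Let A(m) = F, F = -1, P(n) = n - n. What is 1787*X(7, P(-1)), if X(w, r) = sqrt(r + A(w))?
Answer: 1787*I ≈ 1787.0*I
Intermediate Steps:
P(n) = 0
A(m) = -1
X(w, r) = sqrt(-1 + r) (X(w, r) = sqrt(r - 1) = sqrt(-1 + r))
1787*X(7, P(-1)) = 1787*sqrt(-1 + 0) = 1787*sqrt(-1) = 1787*I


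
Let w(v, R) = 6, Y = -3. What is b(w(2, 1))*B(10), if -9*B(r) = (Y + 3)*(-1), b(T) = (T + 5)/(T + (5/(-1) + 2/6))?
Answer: 0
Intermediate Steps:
b(T) = (5 + T)/(-14/3 + T) (b(T) = (5 + T)/(T + (5*(-1) + 2*(⅙))) = (5 + T)/(T + (-5 + ⅓)) = (5 + T)/(T - 14/3) = (5 + T)/(-14/3 + T))
B(r) = 0 (B(r) = -(-3 + 3)*(-1)/9 = -0*(-1) = -⅑*0 = 0)
b(w(2, 1))*B(10) = (3*(5 + 6)/(-14 + 3*6))*0 = (3*11/(-14 + 18))*0 = (3*11/4)*0 = (3*(¼)*11)*0 = (33/4)*0 = 0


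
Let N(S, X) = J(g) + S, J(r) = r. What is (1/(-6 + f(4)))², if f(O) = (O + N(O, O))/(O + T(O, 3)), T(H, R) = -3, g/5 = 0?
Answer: ¼ ≈ 0.25000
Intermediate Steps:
g = 0 (g = 5*0 = 0)
N(S, X) = S (N(S, X) = 0 + S = S)
f(O) = 2*O/(-3 + O) (f(O) = (O + O)/(O - 3) = (2*O)/(-3 + O) = 2*O/(-3 + O))
(1/(-6 + f(4)))² = (1/(-6 + 2*4/(-3 + 4)))² = (1/(-6 + 2*4/1))² = (1/(-6 + 2*4*1))² = (1/(-6 + 8))² = (1/2)² = (½)² = ¼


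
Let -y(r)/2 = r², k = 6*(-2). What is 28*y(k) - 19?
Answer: -8083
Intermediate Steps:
k = -12
y(r) = -2*r²
28*y(k) - 19 = 28*(-2*(-12)²) - 19 = 28*(-2*144) - 19 = 28*(-288) - 19 = -8064 - 19 = -8083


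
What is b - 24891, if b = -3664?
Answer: -28555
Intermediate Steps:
b - 24891 = -3664 - 24891 = -28555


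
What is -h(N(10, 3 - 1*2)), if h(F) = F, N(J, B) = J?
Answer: -10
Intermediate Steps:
-h(N(10, 3 - 1*2)) = -1*10 = -10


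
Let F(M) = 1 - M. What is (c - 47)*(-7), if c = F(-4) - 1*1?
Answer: 301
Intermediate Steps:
c = 4 (c = (1 - 1*(-4)) - 1*1 = (1 + 4) - 1 = 5 - 1 = 4)
(c - 47)*(-7) = (4 - 47)*(-7) = -43*(-7) = 301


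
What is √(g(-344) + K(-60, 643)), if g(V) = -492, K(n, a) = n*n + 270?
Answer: √3378 ≈ 58.121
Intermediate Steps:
K(n, a) = 270 + n² (K(n, a) = n² + 270 = 270 + n²)
√(g(-344) + K(-60, 643)) = √(-492 + (270 + (-60)²)) = √(-492 + (270 + 3600)) = √(-492 + 3870) = √3378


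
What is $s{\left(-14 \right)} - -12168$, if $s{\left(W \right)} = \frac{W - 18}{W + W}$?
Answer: $\frac{85184}{7} \approx 12169.0$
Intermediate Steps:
$s{\left(W \right)} = \frac{-18 + W}{2 W}$
$s{\left(-14 \right)} - -12168 = \frac{-18 - 14}{2 \left(-14\right)} - -12168 = \frac{1}{2} \left(- \frac{1}{14}\right) \left(-32\right) + 12168 = \frac{8}{7} + 12168 = \frac{85184}{7}$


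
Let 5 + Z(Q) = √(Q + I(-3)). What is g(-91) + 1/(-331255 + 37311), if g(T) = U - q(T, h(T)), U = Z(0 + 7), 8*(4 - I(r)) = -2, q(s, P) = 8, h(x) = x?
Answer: -3821273/293944 + 3*√5/2 ≈ -9.6459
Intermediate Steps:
I(r) = 17/4 (I(r) = 4 - ⅛*(-2) = 4 + ¼ = 17/4)
Z(Q) = -5 + √(17/4 + Q) (Z(Q) = -5 + √(Q + 17/4) = -5 + √(17/4 + Q))
U = -5 + 3*√5/2 (U = -5 + √(17 + 4*(0 + 7))/2 = -5 + √(17 + 4*7)/2 = -5 + √(17 + 28)/2 = -5 + √45/2 = -5 + (3*√5)/2 = -5 + 3*√5/2 ≈ -1.6459)
g(T) = -13 + 3*√5/2 (g(T) = (-5 + 3*√5/2) - 1*8 = (-5 + 3*√5/2) - 8 = -13 + 3*√5/2)
g(-91) + 1/(-331255 + 37311) = (-13 + 3*√5/2) + 1/(-331255 + 37311) = (-13 + 3*√5/2) + 1/(-293944) = (-13 + 3*√5/2) - 1/293944 = -3821273/293944 + 3*√5/2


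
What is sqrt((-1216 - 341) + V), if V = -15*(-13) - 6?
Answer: 6*I*sqrt(38) ≈ 36.987*I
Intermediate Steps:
V = 189 (V = 195 - 6 = 189)
sqrt((-1216 - 341) + V) = sqrt((-1216 - 341) + 189) = sqrt(-1557 + 189) = sqrt(-1368) = 6*I*sqrt(38)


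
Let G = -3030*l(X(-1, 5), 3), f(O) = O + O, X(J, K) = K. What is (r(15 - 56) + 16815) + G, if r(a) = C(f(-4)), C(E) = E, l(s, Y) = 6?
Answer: -1373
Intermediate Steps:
f(O) = 2*O
G = -18180 (G = -3030*6 = -18180)
r(a) = -8 (r(a) = 2*(-4) = -8)
(r(15 - 56) + 16815) + G = (-8 + 16815) - 18180 = 16807 - 18180 = -1373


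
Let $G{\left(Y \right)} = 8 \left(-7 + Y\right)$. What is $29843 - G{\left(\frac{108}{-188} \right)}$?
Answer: $\frac{1405469}{47} \approx 29904.0$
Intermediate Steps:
$G{\left(Y \right)} = -56 + 8 Y$
$29843 - G{\left(\frac{108}{-188} \right)} = 29843 - \left(-56 + 8 \frac{108}{-188}\right) = 29843 - \left(-56 + 8 \cdot 108 \left(- \frac{1}{188}\right)\right) = 29843 - \left(-56 + 8 \left(- \frac{27}{47}\right)\right) = 29843 - \left(-56 - \frac{216}{47}\right) = 29843 - - \frac{2848}{47} = 29843 + \frac{2848}{47} = \frac{1405469}{47}$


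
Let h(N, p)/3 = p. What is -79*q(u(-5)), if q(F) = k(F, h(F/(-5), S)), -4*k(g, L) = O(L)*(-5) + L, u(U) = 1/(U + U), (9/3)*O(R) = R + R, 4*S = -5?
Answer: 2765/16 ≈ 172.81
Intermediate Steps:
S = -5/4 (S = (1/4)*(-5) = -5/4 ≈ -1.2500)
h(N, p) = 3*p
O(R) = 2*R/3 (O(R) = (R + R)/3 = (2*R)/3 = 2*R/3)
u(U) = 1/(2*U)
k(g, L) = 7*L/12 (k(g, L) = -((2*L/3)*(-5) + L)/4 = -(-10*L/3 + L)/4 = -(-7)*L/12 = 7*L/12)
q(F) = -35/16 (q(F) = 7*(3*(-5/4))/12 = (7/12)*(-15/4) = -35/16)
-79*q(u(-5)) = -79*(-35/16) = 2765/16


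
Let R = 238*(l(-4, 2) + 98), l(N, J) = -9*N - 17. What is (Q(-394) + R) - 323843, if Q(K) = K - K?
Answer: -295997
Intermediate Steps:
Q(K) = 0
l(N, J) = -17 - 9*N
R = 27846 (R = 238*((-17 - 9*(-4)) + 98) = 238*((-17 + 36) + 98) = 238*(19 + 98) = 238*117 = 27846)
(Q(-394) + R) - 323843 = (0 + 27846) - 323843 = 27846 - 323843 = -295997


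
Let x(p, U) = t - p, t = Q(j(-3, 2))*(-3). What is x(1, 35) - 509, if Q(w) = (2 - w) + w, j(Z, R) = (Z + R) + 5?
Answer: -516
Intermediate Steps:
j(Z, R) = 5 + R + Z (j(Z, R) = (R + Z) + 5 = 5 + R + Z)
Q(w) = 2
t = -6 (t = 2*(-3) = -6)
x(p, U) = -6 - p
x(1, 35) - 509 = (-6 - 1*1) - 509 = (-6 - 1) - 509 = -7 - 509 = -516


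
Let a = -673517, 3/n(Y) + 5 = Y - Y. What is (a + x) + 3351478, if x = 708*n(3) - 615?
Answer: 13384606/5 ≈ 2.6769e+6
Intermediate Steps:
n(Y) = -3/5 (n(Y) = 3/(-5 + (Y - Y)) = 3/(-5 + 0) = 3/(-5) = 3*(-1/5) = -3/5)
x = -5199/5 (x = 708*(-3/5) - 615 = -2124/5 - 615 = -5199/5 ≈ -1039.8)
(a + x) + 3351478 = (-673517 - 5199/5) + 3351478 = -3372784/5 + 3351478 = 13384606/5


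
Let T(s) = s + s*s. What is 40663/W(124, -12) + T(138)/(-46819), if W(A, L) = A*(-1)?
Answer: -1906179565/5805556 ≈ -328.34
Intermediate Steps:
W(A, L) = -A
T(s) = s + s²
40663/W(124, -12) + T(138)/(-46819) = 40663/((-1*124)) + (138*(1 + 138))/(-46819) = 40663/(-124) + (138*139)*(-1/46819) = 40663*(-1/124) + 19182*(-1/46819) = -40663/124 - 19182/46819 = -1906179565/5805556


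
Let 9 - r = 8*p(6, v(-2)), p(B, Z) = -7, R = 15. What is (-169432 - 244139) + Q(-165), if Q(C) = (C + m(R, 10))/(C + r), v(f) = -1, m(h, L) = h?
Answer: -827139/2 ≈ -4.1357e+5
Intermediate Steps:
r = 65 (r = 9 - 8*(-7) = 9 - 1*(-56) = 9 + 56 = 65)
Q(C) = (15 + C)/(65 + C) (Q(C) = (C + 15)/(C + 65) = (15 + C)/(65 + C))
(-169432 - 244139) + Q(-165) = (-169432 - 244139) + (15 - 165)/(65 - 165) = -413571 - 150/(-100) = -413571 - 1/100*(-150) = -413571 + 3/2 = -827139/2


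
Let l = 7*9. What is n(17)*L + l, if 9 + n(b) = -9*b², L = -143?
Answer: 373293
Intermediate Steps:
l = 63
n(b) = -9 - 9*b²
n(17)*L + l = (-9 - 9*17²)*(-143) + 63 = (-9 - 9*289)*(-143) + 63 = (-9 - 2601)*(-143) + 63 = -2610*(-143) + 63 = 373230 + 63 = 373293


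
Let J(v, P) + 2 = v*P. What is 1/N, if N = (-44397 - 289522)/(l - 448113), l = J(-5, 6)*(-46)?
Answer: 446641/333919 ≈ 1.3376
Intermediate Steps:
J(v, P) = -2 + P*v (J(v, P) = -2 + v*P = -2 + P*v)
l = 1472 (l = (-2 + 6*(-5))*(-46) = (-2 - 30)*(-46) = -32*(-46) = 1472)
N = 333919/446641 (N = (-44397 - 289522)/(1472 - 448113) = -333919/(-446641) = -333919*(-1/446641) = 333919/446641 ≈ 0.74762)
1/N = 1/(333919/446641) = 446641/333919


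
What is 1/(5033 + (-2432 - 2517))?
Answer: 1/84 ≈ 0.011905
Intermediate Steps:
1/(5033 + (-2432 - 2517)) = 1/(5033 - 4949) = 1/84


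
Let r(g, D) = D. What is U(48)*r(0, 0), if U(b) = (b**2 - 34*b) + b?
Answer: 0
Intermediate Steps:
U(b) = b**2 - 33*b
U(48)*r(0, 0) = (48*(-33 + 48))*0 = (48*15)*0 = 720*0 = 0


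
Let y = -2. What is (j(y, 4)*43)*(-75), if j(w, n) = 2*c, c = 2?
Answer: -12900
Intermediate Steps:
j(w, n) = 4 (j(w, n) = 2*2 = 4)
(j(y, 4)*43)*(-75) = (4*43)*(-75) = 172*(-75) = -12900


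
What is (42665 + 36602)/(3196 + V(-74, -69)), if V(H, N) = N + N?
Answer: 79267/3058 ≈ 25.921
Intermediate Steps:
V(H, N) = 2*N
(42665 + 36602)/(3196 + V(-74, -69)) = (42665 + 36602)/(3196 + 2*(-69)) = 79267/(3196 - 138) = 79267/3058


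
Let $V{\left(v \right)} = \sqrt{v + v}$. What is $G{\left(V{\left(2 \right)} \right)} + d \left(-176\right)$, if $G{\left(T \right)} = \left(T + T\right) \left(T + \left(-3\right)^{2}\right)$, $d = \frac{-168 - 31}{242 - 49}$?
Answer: $\frac{43516}{193} \approx 225.47$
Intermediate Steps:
$d = - \frac{199}{193} \approx -1.0311$
$V{\left(v \right)} = \sqrt{2} \sqrt{v}$ ($V{\left(v \right)} = \sqrt{2 v} = \sqrt{2} \sqrt{v}$)
$G{\left(T \right)} = 2 T \left(9 + T\right)$ ($G{\left(T \right)} = 2 T \left(T + 9\right) = 2 T \left(9 + T\right)$)
$G{\left(V{\left(2 \right)} \right)} + d \left(-176\right) = 2 \sqrt{2} \sqrt{2} \left(9 + \sqrt{2} \sqrt{2}\right) - - \frac{35024}{193} = 2 \cdot 2 \left(9 + 2\right) + \frac{35024}{193} = 2 \cdot 2 \cdot 11 + \frac{35024}{193} = 44 + \frac{35024}{193} = \frac{43516}{193}$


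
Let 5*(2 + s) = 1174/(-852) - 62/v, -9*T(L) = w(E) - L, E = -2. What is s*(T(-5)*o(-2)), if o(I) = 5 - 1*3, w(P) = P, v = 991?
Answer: 4829789/3166245 ≈ 1.5254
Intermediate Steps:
T(L) = 2/9 + L/9 (T(L) = -(-2 - L)/9 = 2/9 + L/9)
o(I) = 2 (o(I) = 5 - 3 = 2)
s = -4829789/2110830 (s = -2 + (1174/(-852) - 62/991)/5 = -2 + (1174*(-1/852) - 62*1/991)/5 = -2 + (-587/426 - 62/991)/5 = -2 + (⅕)*(-608129/422166) = -2 - 608129/2110830 = -4829789/2110830 ≈ -2.2881)
s*(T(-5)*o(-2)) = -4829789*(2/9 + (⅑)*(-5))*2/2110830 = -4829789*(2/9 - 5/9)*2/2110830 = -(-4829789)*2/6332490 = -4829789/2110830*(-⅔) = 4829789/3166245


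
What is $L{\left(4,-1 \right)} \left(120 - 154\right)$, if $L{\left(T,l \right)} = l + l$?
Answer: $68$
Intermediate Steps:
$L{\left(T,l \right)} = 2 l$
$L{\left(4,-1 \right)} \left(120 - 154\right) = 2 \left(-1\right) \left(120 - 154\right) = \left(-2\right) \left(-34\right) = 68$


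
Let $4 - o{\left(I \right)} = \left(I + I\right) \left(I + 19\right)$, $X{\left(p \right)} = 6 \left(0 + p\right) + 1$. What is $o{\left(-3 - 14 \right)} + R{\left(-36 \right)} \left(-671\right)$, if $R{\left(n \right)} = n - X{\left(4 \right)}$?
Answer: $41003$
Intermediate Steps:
$X{\left(p \right)} = 1 + 6 p$ ($X{\left(p \right)} = 6 p + 1 = 1 + 6 p$)
$o{\left(I \right)} = 4 - 2 I \left(19 + I\right)$ ($o{\left(I \right)} = 4 - \left(I + I\right) \left(I + 19\right) = 4 - 2 I \left(19 + I\right)$)
$R{\left(n \right)} = -25 + n$ ($R{\left(n \right)} = n - \left(1 + 6 \cdot 4\right) = n - \left(1 + 24\right) = n - 25 = -25 + n$)
$o{\left(-3 - 14 \right)} + R{\left(-36 \right)} \left(-671\right) = \left(4 - 38 \left(-3 - 14\right) - 2 \left(-3 - 14\right)^{2}\right) + \left(-25 - 36\right) \left(-671\right) = \left(4 - -646 - 2 \left(-17\right)^{2}\right) - -40931 = \left(4 + 646 - 578\right) + 40931 = 72 + 40931 = 41003$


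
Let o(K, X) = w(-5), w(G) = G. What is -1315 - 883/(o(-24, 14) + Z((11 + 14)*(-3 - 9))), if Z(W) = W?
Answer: -400192/305 ≈ -1312.1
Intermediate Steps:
o(K, X) = -5
-1315 - 883/(o(-24, 14) + Z((11 + 14)*(-3 - 9))) = -1315 - 883/(-5 + (11 + 14)*(-3 - 9)) = -1315 - 883/(-5 + 25*(-12)) = -1315 - 883/(-5 - 300) = -1315 - 883/(-305) = -1315 - 1/305*(-883) = -1315 + 883/305 = -400192/305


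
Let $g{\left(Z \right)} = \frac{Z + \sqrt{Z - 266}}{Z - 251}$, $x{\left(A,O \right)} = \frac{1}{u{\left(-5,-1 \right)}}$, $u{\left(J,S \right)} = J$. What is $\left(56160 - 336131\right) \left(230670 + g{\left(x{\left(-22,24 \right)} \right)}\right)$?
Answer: $- \frac{81113623955891}{1256} + \frac{3079681 i \sqrt{55}}{1256} \approx -6.4581 \cdot 10^{10} + 18184.0 i$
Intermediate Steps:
$x{\left(A,O \right)} = - \frac{1}{5}$ ($x{\left(A,O \right)} = \frac{1}{-5} = - \frac{1}{5}$)
$g{\left(Z \right)} = \frac{Z + \sqrt{-266 + Z}}{-251 + Z}$
$\left(56160 - 336131\right) \left(230670 + g{\left(x{\left(-22,24 \right)} \right)}\right) = \left(56160 - 336131\right) \left(230670 + \frac{- \frac{1}{5} + \sqrt{-266 - \frac{1}{5}}}{-251 - \frac{1}{5}}\right) = - 279971 \left(230670 + \frac{- \frac{1}{5} + \sqrt{- \frac{1331}{5}}}{- \frac{1256}{5}}\right) = - 279971 \left(230670 - \frac{5 \left(- \frac{1}{5} + \frac{11 i \sqrt{55}}{5}\right)}{1256}\right) = - 279971 \left(230670 + \left(\frac{1}{1256} - \frac{11 i \sqrt{55}}{1256}\right)\right) = - 279971 \left(\frac{289721521}{1256} - \frac{11 i \sqrt{55}}{1256}\right) = - \frac{81113623955891}{1256} + \frac{3079681 i \sqrt{55}}{1256}$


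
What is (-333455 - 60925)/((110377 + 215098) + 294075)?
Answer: -39438/61955 ≈ -0.63656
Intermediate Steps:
(-333455 - 60925)/((110377 + 215098) + 294075) = -394380/(325475 + 294075) = -394380/619550 = -394380*1/619550 = -39438/61955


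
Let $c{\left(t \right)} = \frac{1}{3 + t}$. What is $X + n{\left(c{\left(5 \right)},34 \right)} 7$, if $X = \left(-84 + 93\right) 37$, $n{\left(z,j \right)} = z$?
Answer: $\frac{2671}{8} \approx 333.88$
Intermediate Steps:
$X = 333$ ($X = 9 \cdot 37 = 333$)
$X + n{\left(c{\left(5 \right)},34 \right)} 7 = 333 + \frac{1}{3 + 5} \cdot 7 = 333 + \frac{1}{8} \cdot 7 = 333 + \frac{7}{8} = \frac{2671}{8}$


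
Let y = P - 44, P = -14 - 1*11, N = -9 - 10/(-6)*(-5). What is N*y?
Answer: 1196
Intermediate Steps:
N = -52/3 (N = -9 - 10*(-1/6)*(-5) = -9 + (5/3)*(-5) = -9 - 25/3 = -52/3 ≈ -17.333)
P = -25 (P = -14 - 11 = -25)
y = -69 (y = -25 - 44 = -69)
N*y = -52/3*(-69) = 1196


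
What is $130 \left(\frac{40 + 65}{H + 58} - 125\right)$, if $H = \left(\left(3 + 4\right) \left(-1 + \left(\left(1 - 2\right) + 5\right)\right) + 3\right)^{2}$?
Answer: $- \frac{5144425}{317} \approx -16228.0$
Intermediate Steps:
$H = 576$ ($H = \left(7 \left(-1 + \left(\left(1 - 2\right) + 5\right)\right) + 3\right)^{2} = \left(7 \left(-1 + \left(-1 + 5\right)\right) + 3\right)^{2} = \left(7 \left(-1 + 4\right) + 3\right)^{2} = \left(7 \cdot 3 + 3\right)^{2} = \left(21 + 3\right)^{2} = 24^{2} = 576$)
$130 \left(\frac{40 + 65}{H + 58} - 125\right) = 130 \left(\frac{40 + 65}{576 + 58} - 125\right) = 130 \left(\frac{105}{634} - 125\right) = 130 \left(- \frac{79145}{634}\right) = - \frac{5144425}{317}$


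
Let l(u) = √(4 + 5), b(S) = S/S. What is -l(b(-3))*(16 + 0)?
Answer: -48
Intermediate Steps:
b(S) = 1
l(u) = 3 (l(u) = √9 = 3)
-l(b(-3))*(16 + 0) = -3*(16 + 0) = -3*16 = -1*48 = -48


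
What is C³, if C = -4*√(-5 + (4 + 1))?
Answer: 0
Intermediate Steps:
C = 0 (C = -4*√(-5 + 5) = -4*√0 = -4*0 = 0)
C³ = 0³ = 0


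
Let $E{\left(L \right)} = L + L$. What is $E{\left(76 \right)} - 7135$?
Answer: $-6983$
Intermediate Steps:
$E{\left(L \right)} = 2 L$
$E{\left(76 \right)} - 7135 = 2 \cdot 76 - 7135 = 152 - 7135 = -6983$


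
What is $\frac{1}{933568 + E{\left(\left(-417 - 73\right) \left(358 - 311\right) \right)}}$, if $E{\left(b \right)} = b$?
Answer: $\frac{1}{910538} \approx 1.0983 \cdot 10^{-6}$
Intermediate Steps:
$\frac{1}{933568 + E{\left(\left(-417 - 73\right) \left(358 - 311\right) \right)}} = \frac{1}{933568 + \left(-417 - 73\right) \left(358 - 311\right)} = \frac{1}{933568 - 23030} = \frac{1}{910538}$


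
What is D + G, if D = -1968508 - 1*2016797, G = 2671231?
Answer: -1314074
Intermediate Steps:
D = -3985305 (D = -1968508 - 2016797 = -3985305)
D + G = -3985305 + 2671231 = -1314074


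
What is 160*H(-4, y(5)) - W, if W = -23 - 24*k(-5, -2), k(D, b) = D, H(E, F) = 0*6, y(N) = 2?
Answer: -97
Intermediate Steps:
H(E, F) = 0
W = 97 (W = -23 - 24*(-5) = -23 + 120 = 97)
160*H(-4, y(5)) - W = 160*0 - 1*97 = 0 - 97 = -97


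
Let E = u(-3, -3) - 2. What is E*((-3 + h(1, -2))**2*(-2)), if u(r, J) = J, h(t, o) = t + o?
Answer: 160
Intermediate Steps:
h(t, o) = o + t
E = -5 (E = -3 - 2 = -5)
E*((-3 + h(1, -2))**2*(-2)) = -5*(-3 + (-2 + 1))**2*(-2) = -5*(-3 - 1)**2*(-2) = -5*(-4)**2*(-2) = -80*(-2) = -5*(-32) = 160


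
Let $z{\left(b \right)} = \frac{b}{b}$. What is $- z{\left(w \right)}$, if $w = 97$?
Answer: $-1$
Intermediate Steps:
$z{\left(b \right)} = 1$
$- z{\left(w \right)} = \left(-1\right) 1 = -1$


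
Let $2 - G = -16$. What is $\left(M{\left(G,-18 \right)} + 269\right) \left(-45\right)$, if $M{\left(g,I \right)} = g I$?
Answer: $2475$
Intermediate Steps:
$G = 18$ ($G = 2 - -16 = 2 + 16 = 18$)
$M{\left(g,I \right)} = I g$
$\left(M{\left(G,-18 \right)} + 269\right) \left(-45\right) = \left(\left(-18\right) 18 + 269\right) \left(-45\right) = \left(-324 + 269\right) \left(-45\right) = \left(-55\right) \left(-45\right) = 2475$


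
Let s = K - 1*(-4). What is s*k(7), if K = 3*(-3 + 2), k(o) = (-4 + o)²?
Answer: 9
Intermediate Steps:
K = -3 (K = 3*(-1) = -3)
s = 1 (s = -3 - 1*(-4) = -3 + 4 = 1)
s*k(7) = 1*(-4 + 7)² = 1*3² = 1*9 = 9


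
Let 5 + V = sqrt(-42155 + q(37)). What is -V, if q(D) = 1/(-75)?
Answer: 5 - I*sqrt(9484878)/15 ≈ 5.0 - 205.32*I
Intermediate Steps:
q(D) = -1/75
V = -5 + I*sqrt(9484878)/15 (V = -5 + sqrt(-42155 - 1/75) = -5 + sqrt(-3161626/75) = -5 + I*sqrt(9484878)/15 ≈ -5.0 + 205.32*I)
-V = -(-5 + I*sqrt(9484878)/15) = 5 - I*sqrt(9484878)/15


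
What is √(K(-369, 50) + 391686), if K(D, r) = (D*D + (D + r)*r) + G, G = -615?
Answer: √511282 ≈ 715.04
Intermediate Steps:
K(D, r) = -615 + D² + r*(D + r) (K(D, r) = (D*D + (D + r)*r) - 615 = (D² + r*(D + r)) - 615 = -615 + D² + r*(D + r))
√(K(-369, 50) + 391686) = √((-615 + (-369)² + 50² - 369*50) + 391686) = √((-615 + 136161 + 2500 - 18450) + 391686) = √(119596 + 391686) = √511282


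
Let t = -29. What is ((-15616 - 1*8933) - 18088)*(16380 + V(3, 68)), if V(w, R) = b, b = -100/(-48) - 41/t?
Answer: -243093022109/348 ≈ -6.9854e+8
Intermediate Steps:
b = 1217/348 (b = -100/(-48) - 41/(-29) = -100*(-1/48) - 41*(-1/29) = 25/12 + 41/29 = 1217/348 ≈ 3.4971)
V(w, R) = 1217/348
((-15616 - 1*8933) - 18088)*(16380 + V(3, 68)) = ((-15616 - 1*8933) - 18088)*(16380 + 1217/348) = ((-15616 - 8933) - 18088)*(5701457/348) = (-24549 - 18088)*(5701457/348) = -42637*5701457/348 = -243093022109/348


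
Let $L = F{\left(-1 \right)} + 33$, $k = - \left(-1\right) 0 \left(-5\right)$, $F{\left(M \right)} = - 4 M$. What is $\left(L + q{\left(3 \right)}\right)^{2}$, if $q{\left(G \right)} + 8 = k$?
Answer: $841$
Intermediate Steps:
$k = 0$ ($k = - \left(-1\right) 0 = \left(-1\right) 0 = 0$)
$q{\left(G \right)} = -8$ ($q{\left(G \right)} = -8 + 0 = -8$)
$L = 37$ ($L = \left(-4\right) \left(-1\right) + 33 = 4 + 33 = 37$)
$\left(L + q{\left(3 \right)}\right)^{2} = \left(37 - 8\right)^{2} = 29^{2} = 841$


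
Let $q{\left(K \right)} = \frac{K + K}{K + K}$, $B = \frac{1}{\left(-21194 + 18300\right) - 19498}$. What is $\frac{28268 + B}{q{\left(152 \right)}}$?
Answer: $\frac{632977055}{22392} \approx 28268.0$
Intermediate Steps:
$B = - \frac{1}{22392}$ ($B = \frac{1}{-2894 - 19498} = \frac{1}{-22392} = - \frac{1}{22392} \approx -4.4659 \cdot 10^{-5}$)
$q{\left(K \right)} = 1$ ($q{\left(K \right)} = \frac{2 K}{2 K} = 2 K \frac{1}{2 K} = 1$)
$\frac{28268 + B}{q{\left(152 \right)}} = \frac{28268 - \frac{1}{22392}}{1} = \frac{632977055}{22392} \cdot 1 = \frac{632977055}{22392}$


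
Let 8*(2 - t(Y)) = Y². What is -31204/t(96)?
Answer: 15602/575 ≈ 27.134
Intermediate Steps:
t(Y) = 2 - Y²/8
-31204/t(96) = -31204/(2 - ⅛*96²) = -31204/(2 - ⅛*9216) = -31204/(2 - 1152) = -31204/(-1150) = -31204*(-1/1150) = 15602/575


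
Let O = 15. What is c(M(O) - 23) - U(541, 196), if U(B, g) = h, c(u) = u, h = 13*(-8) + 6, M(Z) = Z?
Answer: 90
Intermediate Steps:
h = -98 (h = -104 + 6 = -98)
U(B, g) = -98
c(M(O) - 23) - U(541, 196) = (15 - 23) - 1*(-98) = -8 + 98 = 90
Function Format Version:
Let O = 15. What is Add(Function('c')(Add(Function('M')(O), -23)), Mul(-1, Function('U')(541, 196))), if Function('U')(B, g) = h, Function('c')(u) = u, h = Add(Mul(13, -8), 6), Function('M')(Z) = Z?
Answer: 90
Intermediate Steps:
h = -98 (h = Add(-104, 6) = -98)
Function('U')(B, g) = -98
Add(Function('c')(Add(Function('M')(O), -23)), Mul(-1, Function('U')(541, 196))) = Add(Add(15, -23), Mul(-1, -98)) = Add(-8, 98) = 90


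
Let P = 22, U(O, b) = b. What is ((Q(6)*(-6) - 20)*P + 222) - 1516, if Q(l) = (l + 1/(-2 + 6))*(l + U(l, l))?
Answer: -11634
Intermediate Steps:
Q(l) = 2*l*(1/4 + l) (Q(l) = (l + 1/(-2 + 6))*(l + l) = (l + 1/4)*(2*l) = (1/4 + l)*(2*l) = 2*l*(1/4 + l))
((Q(6)*(-6) - 20)*P + 222) - 1516 = ((((1/2)*6*(1 + 4*6))*(-6) - 20)*22 + 222) - 1516 = ((((1/2)*6*(1 + 24))*(-6) - 20)*22 + 222) - 1516 = ((((1/2)*6*25)*(-6) - 20)*22 + 222) - 1516 = ((75*(-6) - 20)*22 + 222) - 1516 = ((-450 - 20)*22 + 222) - 1516 = (-470*22 + 222) - 1516 = (-10340 + 222) - 1516 = -10118 - 1516 = -11634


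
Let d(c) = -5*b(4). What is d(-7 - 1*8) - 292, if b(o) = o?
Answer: -312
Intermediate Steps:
d(c) = -20 (d(c) = -5*4 = -20)
d(-7 - 1*8) - 292 = -20 - 292 = -312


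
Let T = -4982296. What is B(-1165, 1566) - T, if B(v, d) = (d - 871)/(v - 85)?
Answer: 1245573861/250 ≈ 4.9823e+6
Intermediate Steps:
B(v, d) = (-871 + d)/(-85 + v)
B(-1165, 1566) - T = (-871 + 1566)/(-85 - 1165) - 1*(-4982296) = 695/(-1250) + 4982296 = -1/1250*695 + 4982296 = -139/250 + 4982296 = 1245573861/250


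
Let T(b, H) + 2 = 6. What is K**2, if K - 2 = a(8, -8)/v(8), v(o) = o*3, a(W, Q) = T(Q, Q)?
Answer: 169/36 ≈ 4.6944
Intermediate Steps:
T(b, H) = 4 (T(b, H) = -2 + 6 = 4)
a(W, Q) = 4
v(o) = 3*o
K = 13/6 (K = 2 + 4/((3*8)) = 2 + 4/24 = 2 + 4*(1/24) = 2 + 1/6 = 13/6 ≈ 2.1667)
K**2 = (13/6)**2 = 169/36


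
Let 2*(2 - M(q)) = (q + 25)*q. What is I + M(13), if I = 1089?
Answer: 844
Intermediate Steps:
M(q) = 2 - q*(25 + q)/2 (M(q) = 2 - (q + 25)*q/2 = 2 - (25 + q)*q/2 = 2 - q*(25 + q)/2)
I + M(13) = 1089 + (2 - 25/2*13 - 1/2*13**2) = 1089 + (2 - 325/2 - 1/2*169) = 1089 + (2 - 325/2 - 169/2) = 1089 - 245 = 844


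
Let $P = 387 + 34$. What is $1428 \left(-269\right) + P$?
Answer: $-383711$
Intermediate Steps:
$P = 421$
$1428 \left(-269\right) + P = 1428 \left(-269\right) + 421 = -384132 + 421 = -383711$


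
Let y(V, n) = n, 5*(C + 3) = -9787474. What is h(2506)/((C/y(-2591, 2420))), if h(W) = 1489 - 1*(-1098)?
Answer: -31302700/9787489 ≈ -3.1982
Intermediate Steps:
h(W) = 2587 (h(W) = 1489 + 1098 = 2587)
C = -9787489/5 (C = -3 + (⅕)*(-9787474) = -3 - 9787474/5 = -9787489/5 ≈ -1.9575e+6)
h(2506)/((C/y(-2591, 2420))) = 2587/((-9787489/5/2420)) = 2587/((-9787489/5*1/2420)) = 2587/(-9787489/12100) = 2587*(-12100/9787489) = -31302700/9787489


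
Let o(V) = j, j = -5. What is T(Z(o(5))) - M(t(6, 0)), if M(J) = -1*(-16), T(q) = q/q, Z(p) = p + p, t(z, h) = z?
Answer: -15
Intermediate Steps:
o(V) = -5
Z(p) = 2*p
T(q) = 1
M(J) = 16
T(Z(o(5))) - M(t(6, 0)) = 1 - 1*16 = 1 - 16 = -15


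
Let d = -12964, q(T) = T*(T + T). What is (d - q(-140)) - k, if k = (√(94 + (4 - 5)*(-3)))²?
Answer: -52261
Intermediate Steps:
q(T) = 2*T² (q(T) = T*(2*T) = 2*T²)
k = 97 (k = (√(94 - 1*(-3)))² = (√(94 + 3))² = (√97)² = 97)
(d - q(-140)) - k = (-12964 - 2*(-140)²) - 1*97 = (-12964 - 2*19600) - 97 = (-12964 - 1*39200) - 97 = (-12964 - 39200) - 97 = -52164 - 97 = -52261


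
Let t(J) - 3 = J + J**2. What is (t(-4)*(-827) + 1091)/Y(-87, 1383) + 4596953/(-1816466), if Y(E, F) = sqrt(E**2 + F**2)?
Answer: -4596953/1816466 - 5657*sqrt(213362)/320043 ≈ -10.695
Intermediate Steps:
t(J) = 3 + J + J**2 (t(J) = 3 + (J + J**2) = 3 + J + J**2)
(t(-4)*(-827) + 1091)/Y(-87, 1383) + 4596953/(-1816466) = ((3 - 4 + (-4)**2)*(-827) + 1091)/(sqrt((-87)**2 + 1383**2)) + 4596953/(-1816466) = ((3 - 4 + 16)*(-827) + 1091)/(sqrt(7569 + 1912689)) + 4596953*(-1/1816466) = (15*(-827) + 1091)/(sqrt(1920258)) - 4596953/1816466 = (-12405 + 1091)/((3*sqrt(213362))) - 4596953/1816466 = -5657*sqrt(213362)/320043 - 4596953/1816466 = -4596953/1816466 - 5657*sqrt(213362)/320043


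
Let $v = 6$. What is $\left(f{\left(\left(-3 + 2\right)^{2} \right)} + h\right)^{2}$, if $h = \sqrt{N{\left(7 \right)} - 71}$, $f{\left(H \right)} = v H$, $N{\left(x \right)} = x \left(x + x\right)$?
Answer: $63 + 36 \sqrt{3} \approx 125.35$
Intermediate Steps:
$N{\left(x \right)} = 2 x^{2}$ ($N{\left(x \right)} = x 2 x = 2 x^{2}$)
$f{\left(H \right)} = 6 H$
$h = 3 \sqrt{3}$ ($h = \sqrt{2 \cdot 7^{2} - 71} = \sqrt{2 \cdot 49 - 71} = \sqrt{98 - 71} = \sqrt{27} = 3 \sqrt{3} \approx 5.1962$)
$\left(f{\left(\left(-3 + 2\right)^{2} \right)} + h\right)^{2} = \left(6 \left(-3 + 2\right)^{2} + 3 \sqrt{3}\right)^{2} = \left(6 \left(-1\right)^{2} + 3 \sqrt{3}\right)^{2} = \left(6 \cdot 1 + 3 \sqrt{3}\right)^{2} = \left(6 + 3 \sqrt{3}\right)^{2}$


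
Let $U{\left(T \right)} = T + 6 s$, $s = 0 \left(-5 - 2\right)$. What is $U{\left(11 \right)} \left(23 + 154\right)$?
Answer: $1947$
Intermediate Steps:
$s = 0$ ($s = 0 \left(-7\right) = 0$)
$U{\left(T \right)} = T$ ($U{\left(T \right)} = T + 6 \cdot 0 = T + 0 = T$)
$U{\left(11 \right)} \left(23 + 154\right) = 11 \left(23 + 154\right) = 11 \cdot 177 = 1947$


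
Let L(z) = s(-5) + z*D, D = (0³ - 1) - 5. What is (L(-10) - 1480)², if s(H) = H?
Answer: 2030625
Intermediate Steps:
D = -6 (D = (0 - 1) - 5 = -1 - 5 = -6)
L(z) = -5 - 6*z (L(z) = -5 + z*(-6) = -5 - 6*z)
(L(-10) - 1480)² = ((-5 - 6*(-10)) - 1480)² = ((-5 + 60) - 1480)² = (55 - 1480)² = (-1425)² = 2030625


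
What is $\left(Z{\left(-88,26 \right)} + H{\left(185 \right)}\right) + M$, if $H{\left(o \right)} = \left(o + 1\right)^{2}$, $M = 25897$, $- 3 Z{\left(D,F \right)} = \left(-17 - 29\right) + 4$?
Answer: $60507$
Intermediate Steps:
$Z{\left(D,F \right)} = 14$ ($Z{\left(D,F \right)} = - \frac{\left(-17 - 29\right) + 4}{3} = - \frac{-46 + 4}{3} = \left(- \frac{1}{3}\right) \left(-42\right) = 14$)
$H{\left(o \right)} = \left(1 + o\right)^{2}$
$\left(Z{\left(-88,26 \right)} + H{\left(185 \right)}\right) + M = \left(14 + \left(1 + 185\right)^{2}\right) + 25897 = \left(14 + 186^{2}\right) + 25897 = \left(14 + 34596\right) + 25897 = 34610 + 25897 = 60507$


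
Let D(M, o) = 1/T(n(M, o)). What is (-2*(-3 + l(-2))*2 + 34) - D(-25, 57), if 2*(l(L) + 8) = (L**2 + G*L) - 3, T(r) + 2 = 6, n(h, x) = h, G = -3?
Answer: 255/4 ≈ 63.750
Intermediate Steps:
T(r) = 4 (T(r) = -2 + 6 = 4)
l(L) = -19/2 + L**2/2 - 3*L/2 (l(L) = -8 + ((L**2 - 3*L) - 3)/2 = -8 + (-3 + L**2 - 3*L)/2 = -8 + (-3/2 + L**2/2 - 3*L/2) = -19/2 + L**2/2 - 3*L/2)
D(M, o) = 1/4
(-2*(-3 + l(-2))*2 + 34) - D(-25, 57) = (-2*(-3 + (-19/2 + (1/2)*(-2)**2 - 3/2*(-2)))*2 + 34) - 1*1/4 = (-2*(-3 + (-19/2 + (1/2)*4 + 3))*2 + 34) - 1/4 = (-2*(-3 + (-19/2 + 2 + 3))*2 + 34) - 1/4 = (-2*(-3 - 9/2)*2 + 34) - 1/4 = (-2*(-15/2)*2 + 34) - 1/4 = (15*2 + 34) - 1/4 = (30 + 34) - 1/4 = 64 - 1/4 = 255/4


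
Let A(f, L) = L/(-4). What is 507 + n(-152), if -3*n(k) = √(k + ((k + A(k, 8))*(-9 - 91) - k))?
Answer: 507 - 10*√154/3 ≈ 465.63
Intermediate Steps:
A(f, L) = -L/4 (A(f, L) = L*(-¼) = -L/4)
n(k) = -√(200 - 100*k)/3 (n(k) = -√(k + ((k - ¼*8)*(-9 - 91) - k))/3 = -√(k + ((k - 2)*(-100) - k))/3 = -√(k + ((-2 + k)*(-100) - k))/3 = -√(k + ((200 - 100*k) - k))/3 = -√(k + (200 - 101*k))/3 = -√(200 - 100*k)/3)
507 + n(-152) = 507 - 10*√(2 - 1*(-152))/3 = 507 - 10*√(2 + 152)/3 = 507 - 10*√154/3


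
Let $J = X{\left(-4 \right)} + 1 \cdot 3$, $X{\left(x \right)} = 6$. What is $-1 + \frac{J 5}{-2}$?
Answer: $- \frac{47}{2} \approx -23.5$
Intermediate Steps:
$J = 9$ ($J = 6 + 1 \cdot 3 = 6 + 3 = 9$)
$-1 + \frac{J 5}{-2} = -1 + \frac{9 \cdot 5}{-2} = -1 - \frac{45}{2} = - \frac{47}{2}$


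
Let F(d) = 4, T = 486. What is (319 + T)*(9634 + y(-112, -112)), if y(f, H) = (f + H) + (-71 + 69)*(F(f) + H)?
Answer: 7748930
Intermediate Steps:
y(f, H) = -8 + f - H (y(f, H) = (f + H) + (-71 + 69)*(4 + H) = (H + f) - 2*(4 + H) = (H + f) + (-8 - 2*H) = -8 + f - H)
(319 + T)*(9634 + y(-112, -112)) = (319 + 486)*(9634 + (-8 - 112 - 1*(-112))) = 805*(9634 + (-8 - 112 + 112)) = 805*(9634 - 8) = 805*9626 = 7748930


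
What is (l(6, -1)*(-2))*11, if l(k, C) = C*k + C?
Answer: 154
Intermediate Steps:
l(k, C) = C + C*k
(l(6, -1)*(-2))*11 = (-(1 + 6)*(-2))*11 = (-1*7*(-2))*11 = -7*(-2)*11 = 14*11 = 154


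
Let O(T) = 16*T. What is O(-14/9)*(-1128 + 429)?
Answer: 52192/3 ≈ 17397.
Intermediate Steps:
O(-14/9)*(-1128 + 429) = (16*(-14/9))*(-1128 + 429) = (16*(-14*⅑))*(-699) = (16*(-14/9))*(-699) = -224/9*(-699) = 52192/3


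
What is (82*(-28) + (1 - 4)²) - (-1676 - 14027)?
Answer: 13416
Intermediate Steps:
(82*(-28) + (1 - 4)²) - (-1676 - 14027) = (-2296 + (-3)²) - 1*(-15703) = (-2296 + 9) + 15703 = -2287 + 15703 = 13416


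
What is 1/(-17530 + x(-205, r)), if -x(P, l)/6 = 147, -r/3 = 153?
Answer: -1/18412 ≈ -5.4312e-5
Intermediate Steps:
r = -459 (r = -3*153 = -459)
x(P, l) = -882 (x(P, l) = -6*147 = -882)
1/(-17530 + x(-205, r)) = 1/(-17530 - 882) = 1/(-18412) = -1/18412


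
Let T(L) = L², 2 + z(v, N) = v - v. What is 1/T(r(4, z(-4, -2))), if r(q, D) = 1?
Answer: 1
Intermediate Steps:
z(v, N) = -2 (z(v, N) = -2 + (v - v) = -2 + 0 = -2)
1/T(r(4, z(-4, -2))) = 1/(1²) = 1/1 = 1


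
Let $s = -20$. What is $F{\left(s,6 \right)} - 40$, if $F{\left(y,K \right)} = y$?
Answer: $-60$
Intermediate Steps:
$F{\left(s,6 \right)} - 40 = -20 - 40 = -60$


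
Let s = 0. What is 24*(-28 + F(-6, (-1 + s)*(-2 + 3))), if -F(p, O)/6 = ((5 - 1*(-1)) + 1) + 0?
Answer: -1680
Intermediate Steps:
F(p, O) = -42 (F(p, O) = -6*(((5 - 1*(-1)) + 1) + 0) = -6*(((5 + 1) + 1) + 0) = -6*((6 + 1) + 0) = -6*(7 + 0) = -6*7 = -42)
24*(-28 + F(-6, (-1 + s)*(-2 + 3))) = 24*(-28 - 42) = 24*(-70) = -1680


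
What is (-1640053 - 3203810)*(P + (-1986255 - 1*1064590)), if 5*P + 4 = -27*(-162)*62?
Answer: 72575797927383/5 ≈ 1.4515e+13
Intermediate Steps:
P = 271184/5 (P = -⅘ + (-27*(-162)*62)/5 = -⅘ + (4374*62)/5 = -⅘ + (⅕)*271188 = -⅘ + 271188/5 = 271184/5 ≈ 54237.)
(-1640053 - 3203810)*(P + (-1986255 - 1*1064590)) = (-1640053 - 3203810)*(271184/5 + (-1986255 - 1*1064590)) = -4843863*(271184/5 + (-1986255 - 1064590)) = -4843863*(271184/5 - 3050845) = -4843863*(-14983041/5) = 72575797927383/5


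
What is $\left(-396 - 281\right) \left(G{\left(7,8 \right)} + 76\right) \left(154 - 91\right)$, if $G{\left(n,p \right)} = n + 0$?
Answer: $-3540033$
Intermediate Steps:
$G{\left(n,p \right)} = n$
$\left(-396 - 281\right) \left(G{\left(7,8 \right)} + 76\right) \left(154 - 91\right) = \left(-396 - 281\right) \left(7 + 76\right) \left(154 - 91\right) = - 677 \cdot 83 \cdot 63 = \left(-677\right) 5229 = -3540033$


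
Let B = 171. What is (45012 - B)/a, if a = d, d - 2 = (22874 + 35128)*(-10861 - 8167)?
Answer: -44841/1103662054 ≈ -4.0629e-5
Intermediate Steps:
d = -1103662054 (d = 2 + (22874 + 35128)*(-10861 - 8167) = 2 + 58002*(-19028) = 2 - 1103662056 = -1103662054)
a = -1103662054
(45012 - B)/a = (45012 - 1*171)/(-1103662054) = (45012 - 171)*(-1/1103662054) = 44841*(-1/1103662054) = -44841/1103662054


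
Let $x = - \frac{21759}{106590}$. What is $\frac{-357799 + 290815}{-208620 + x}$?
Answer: $\frac{2379941520}{7412275853} \approx 0.32108$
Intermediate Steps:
$x = - \frac{7253}{35530}$ ($x = \left(-21759\right) \frac{1}{106590} = - \frac{7253}{35530} \approx -0.20414$)
$\frac{-357799 + 290815}{-208620 + x} = \frac{-357799 + 290815}{-208620 - \frac{7253}{35530}} = - \frac{66984}{- \frac{7412275853}{35530}} = \left(-66984\right) \left(- \frac{35530}{7412275853}\right) = \frac{2379941520}{7412275853}$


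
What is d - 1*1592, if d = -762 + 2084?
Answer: -270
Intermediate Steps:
d = 1322
d - 1*1592 = 1322 - 1*1592 = 1322 - 1592 = -270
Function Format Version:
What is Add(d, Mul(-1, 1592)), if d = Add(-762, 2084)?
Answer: -270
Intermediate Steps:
d = 1322
Add(d, Mul(-1, 1592)) = Add(1322, Mul(-1, 1592)) = Add(1322, -1592) = -270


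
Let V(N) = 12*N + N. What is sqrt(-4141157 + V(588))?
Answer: I*sqrt(4133513) ≈ 2033.1*I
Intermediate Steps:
V(N) = 13*N
sqrt(-4141157 + V(588)) = sqrt(-4141157 + 13*588) = sqrt(-4141157 + 7644) = sqrt(-4133513) = I*sqrt(4133513)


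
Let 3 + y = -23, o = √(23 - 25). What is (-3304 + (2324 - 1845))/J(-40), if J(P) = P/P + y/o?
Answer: -25/3 + 325*I*√2/3 ≈ -8.3333 + 153.21*I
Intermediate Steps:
o = I*√2 (o = √(-2) = I*√2 ≈ 1.4142*I)
y = -26 (y = -3 - 23 = -26)
J(P) = 1 + 13*I*√2 (J(P) = P/P - 26*(-I*√2/2) = 1 - (-13)*I*√2 = 1 + 13*I*√2)
(-3304 + (2324 - 1845))/J(-40) = (-3304 + (2324 - 1845))/(1 + 13*I*√2) = (-3304 + 479)/(1 + 13*I*√2) = -2825/(1 + 13*I*√2)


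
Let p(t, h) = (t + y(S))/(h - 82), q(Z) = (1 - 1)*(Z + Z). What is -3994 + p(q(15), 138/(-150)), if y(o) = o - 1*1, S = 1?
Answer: -3994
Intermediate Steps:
q(Z) = 0 (q(Z) = 0*(2*Z) = 0)
y(o) = -1 + o (y(o) = o - 1 = -1 + o)
p(t, h) = t/(-82 + h) (p(t, h) = (t + (-1 + 1))/(h - 82) = (t + 0)/(-82 + h) = t/(-82 + h))
-3994 + p(q(15), 138/(-150)) = -3994 + 0/(-82 + 138/(-150)) = -3994 + 0/(-82 + 138*(-1/150)) = -3994 + 0/(-82 - 23/25) = -3994 + 0/(-2073/25) = -3994 + 0*(-25/2073) = -3994 + 0 = -3994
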